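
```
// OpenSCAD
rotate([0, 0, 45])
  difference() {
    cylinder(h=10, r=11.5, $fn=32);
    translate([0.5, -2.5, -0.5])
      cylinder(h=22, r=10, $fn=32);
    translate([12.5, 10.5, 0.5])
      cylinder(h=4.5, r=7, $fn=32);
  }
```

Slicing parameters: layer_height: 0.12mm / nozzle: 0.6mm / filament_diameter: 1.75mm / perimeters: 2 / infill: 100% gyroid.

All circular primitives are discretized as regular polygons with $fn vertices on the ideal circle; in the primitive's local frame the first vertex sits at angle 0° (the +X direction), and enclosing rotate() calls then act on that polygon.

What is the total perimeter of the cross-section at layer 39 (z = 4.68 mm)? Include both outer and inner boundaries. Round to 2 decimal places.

At z = 4.68 mm: the cylinder: section is a regular 32-gon, circumradius r=11.5 (perimeter = 2·32·11.500·sin(180°/32) = 72.14 mm); the r=10 cylinder at (0.5, -2.5) contributes a regular 32-gon of circumradius 10 (perimeter = 2·32·10.000·sin(180°/32) = 62.73 mm); the cylinder at (12.5, 10.5): section is a regular 32-gon, circumradius r=7 (perimeter = 2·32·7.000·sin(180°/32) = 43.91 mm); After the difference (first − rest): starting from the r=11.5 cylinder, the r=10 cylinder at (0.5, -2.5) partially overlaps it — only the 298.21 mm² overlap (of its 312.14 mm²) is removed, clipping the outline; the r=7 cylinder at (12.5, 10.5) partially overlaps it — only the 11.82 mm² overlap (of its 152.95 mm²) is removed, clipping the outline — boundary = 94.80 mm; (rotated 45° about Z; rotation is an isometry so areas/perimeters/island counts are preserved). Overall, the cross-section is a single solid region. Total boundary length (outer) = 94.80 mm.

94.80 mm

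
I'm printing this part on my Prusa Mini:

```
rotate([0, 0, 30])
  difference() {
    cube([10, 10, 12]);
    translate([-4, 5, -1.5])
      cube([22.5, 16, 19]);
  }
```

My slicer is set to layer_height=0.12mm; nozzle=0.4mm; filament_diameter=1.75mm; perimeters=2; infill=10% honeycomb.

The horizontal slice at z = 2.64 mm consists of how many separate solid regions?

1

At z = 2.64 mm: the cube is present — its section is the full 10×10 rectangle; the cube at (-4, 5) (footprint 22.5×16) is included at this height; Taking the first minus the rest: starting from the 10×10 cube, the 22.5×16 cube at (-4, 5) partially overlaps it — only the 50.00 mm² overlap (of its 360.00 mm²) is removed, clipping the outline — 1 connected region; (rotated 30° about Z; rotation is an isometry so areas/perimeters/island counts are preserved). The result has 1 disconnected region.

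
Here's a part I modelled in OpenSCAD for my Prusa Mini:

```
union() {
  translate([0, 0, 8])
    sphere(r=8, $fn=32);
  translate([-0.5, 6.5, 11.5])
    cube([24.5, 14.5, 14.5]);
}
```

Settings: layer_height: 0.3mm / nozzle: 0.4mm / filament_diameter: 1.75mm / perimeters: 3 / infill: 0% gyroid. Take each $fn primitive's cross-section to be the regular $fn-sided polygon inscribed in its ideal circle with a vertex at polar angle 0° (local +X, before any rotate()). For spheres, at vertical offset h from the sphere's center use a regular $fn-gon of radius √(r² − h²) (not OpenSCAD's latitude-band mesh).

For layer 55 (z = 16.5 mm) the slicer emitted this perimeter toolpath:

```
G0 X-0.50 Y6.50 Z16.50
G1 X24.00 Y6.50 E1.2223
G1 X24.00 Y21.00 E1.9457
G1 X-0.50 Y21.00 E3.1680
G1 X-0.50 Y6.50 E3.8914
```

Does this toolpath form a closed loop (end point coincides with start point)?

yes

Start point (G0): (-0.50, 6.50). End point (last G1): the path returns to the start — closed.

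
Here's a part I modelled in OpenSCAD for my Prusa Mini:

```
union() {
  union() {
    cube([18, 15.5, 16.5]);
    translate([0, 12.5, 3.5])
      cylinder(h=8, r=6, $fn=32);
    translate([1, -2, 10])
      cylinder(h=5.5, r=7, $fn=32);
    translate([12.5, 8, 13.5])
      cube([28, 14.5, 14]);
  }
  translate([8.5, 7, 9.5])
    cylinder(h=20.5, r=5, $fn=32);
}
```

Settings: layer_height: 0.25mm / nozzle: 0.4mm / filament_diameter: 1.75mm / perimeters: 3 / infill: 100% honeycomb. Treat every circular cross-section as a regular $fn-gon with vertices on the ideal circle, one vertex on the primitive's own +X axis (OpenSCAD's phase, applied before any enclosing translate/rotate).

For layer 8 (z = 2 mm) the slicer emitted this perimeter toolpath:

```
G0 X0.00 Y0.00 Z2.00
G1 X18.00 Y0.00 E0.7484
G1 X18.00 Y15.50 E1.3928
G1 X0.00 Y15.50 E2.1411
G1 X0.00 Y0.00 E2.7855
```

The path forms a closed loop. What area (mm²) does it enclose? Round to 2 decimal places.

279.00 mm²

Apply the shoelace formula to the sequence of (X, Y) vertices; enclosed area = 279.00 mm².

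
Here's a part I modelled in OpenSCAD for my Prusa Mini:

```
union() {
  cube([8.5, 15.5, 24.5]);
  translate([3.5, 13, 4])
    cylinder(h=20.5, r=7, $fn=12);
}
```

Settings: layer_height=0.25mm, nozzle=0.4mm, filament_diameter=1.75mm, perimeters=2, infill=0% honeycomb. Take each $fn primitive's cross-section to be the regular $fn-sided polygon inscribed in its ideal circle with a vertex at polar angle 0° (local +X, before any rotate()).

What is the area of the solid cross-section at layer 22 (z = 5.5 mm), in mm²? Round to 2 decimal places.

203.81 mm²

At z = 5.5 mm: the cube (footprint 8.5×15.5) is included at this height (area 131.75 mm²); the r=7 cylinder at (3.5, 13) gives a regular 12-gon of circumradius 7 (constant along its height) (area = (12/2)·7.000²·sin(360°/12) = 147.00 mm²); Merging all regions: the regions partially overlap — summed areas 278.75 mm² minus the doubly-counted overlap 74.94 mm² gives 203.81 mm² — area = 203.81 mm². Overall, the cross-section is a single solid region. Net area = 203.81 mm².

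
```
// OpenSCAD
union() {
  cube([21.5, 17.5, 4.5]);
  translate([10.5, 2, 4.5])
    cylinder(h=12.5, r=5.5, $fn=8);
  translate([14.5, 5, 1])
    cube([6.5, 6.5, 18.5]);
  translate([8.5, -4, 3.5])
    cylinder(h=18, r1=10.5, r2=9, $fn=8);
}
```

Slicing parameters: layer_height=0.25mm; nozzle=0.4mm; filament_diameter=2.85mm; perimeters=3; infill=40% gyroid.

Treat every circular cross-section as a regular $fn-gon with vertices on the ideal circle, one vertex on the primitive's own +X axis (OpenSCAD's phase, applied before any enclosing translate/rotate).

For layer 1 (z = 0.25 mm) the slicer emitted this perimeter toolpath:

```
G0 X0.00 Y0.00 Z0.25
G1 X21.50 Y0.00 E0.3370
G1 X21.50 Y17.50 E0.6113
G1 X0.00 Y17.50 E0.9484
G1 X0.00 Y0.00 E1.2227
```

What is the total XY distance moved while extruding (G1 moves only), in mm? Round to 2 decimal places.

Sum the Euclidean lengths of each G1 segment: total = 78.00 mm.

78.00 mm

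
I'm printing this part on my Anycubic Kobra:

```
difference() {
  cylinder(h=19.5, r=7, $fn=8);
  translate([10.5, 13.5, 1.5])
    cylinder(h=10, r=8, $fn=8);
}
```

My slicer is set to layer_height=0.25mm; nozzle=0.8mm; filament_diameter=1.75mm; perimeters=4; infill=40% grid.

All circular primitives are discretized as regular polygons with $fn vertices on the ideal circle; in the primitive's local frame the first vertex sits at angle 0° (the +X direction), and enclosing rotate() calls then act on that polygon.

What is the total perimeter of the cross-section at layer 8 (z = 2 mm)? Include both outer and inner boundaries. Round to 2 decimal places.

42.86 mm

At z = 2 mm: the cylinder: section is a regular 8-gon, circumradius r=7 (perimeter = 2·8·7.000·sin(180°/8) = 42.86 mm); the r=8 cylinder at (10.5, 13.5) gives a regular 8-gon of circumradius 8 (constant along its height) (perimeter = 2·8·8.000·sin(180°/8) = 48.98 mm); Subtracting the remaining from the first: starting from the r=7 cylinder, the r=8 cylinder at (10.5, 13.5) misses the remaining region (no effect) — boundary = 42.86 mm. Overall, the cross-section is a single solid region. Total boundary length (outer) = 42.86 mm.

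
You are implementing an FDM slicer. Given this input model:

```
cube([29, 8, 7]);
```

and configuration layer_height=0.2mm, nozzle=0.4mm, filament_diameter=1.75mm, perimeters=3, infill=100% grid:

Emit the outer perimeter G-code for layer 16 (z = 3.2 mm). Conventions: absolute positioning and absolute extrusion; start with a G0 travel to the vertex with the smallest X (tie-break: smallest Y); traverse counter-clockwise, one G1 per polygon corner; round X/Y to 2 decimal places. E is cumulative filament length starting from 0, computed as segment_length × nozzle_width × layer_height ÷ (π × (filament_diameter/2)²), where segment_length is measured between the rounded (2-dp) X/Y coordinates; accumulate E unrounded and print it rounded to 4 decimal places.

G0 X0.00 Y0.00 Z3.20
G1 X29.00 Y0.00 E0.9645
G1 X29.00 Y8.00 E1.2306
G1 X0.00 Y8.00 E2.1952
G1 X0.00 Y0.00 E2.4612

At z = 3.2 mm: the 29×8 cube contributes its full rectangle. The outline is a single polygon with 4 vertices. Extrusion per mm of travel: 0.4 × 0.2 / (π × 0.875²) = 0.033260. Accumulating E over each segment gives final E = 2.4612.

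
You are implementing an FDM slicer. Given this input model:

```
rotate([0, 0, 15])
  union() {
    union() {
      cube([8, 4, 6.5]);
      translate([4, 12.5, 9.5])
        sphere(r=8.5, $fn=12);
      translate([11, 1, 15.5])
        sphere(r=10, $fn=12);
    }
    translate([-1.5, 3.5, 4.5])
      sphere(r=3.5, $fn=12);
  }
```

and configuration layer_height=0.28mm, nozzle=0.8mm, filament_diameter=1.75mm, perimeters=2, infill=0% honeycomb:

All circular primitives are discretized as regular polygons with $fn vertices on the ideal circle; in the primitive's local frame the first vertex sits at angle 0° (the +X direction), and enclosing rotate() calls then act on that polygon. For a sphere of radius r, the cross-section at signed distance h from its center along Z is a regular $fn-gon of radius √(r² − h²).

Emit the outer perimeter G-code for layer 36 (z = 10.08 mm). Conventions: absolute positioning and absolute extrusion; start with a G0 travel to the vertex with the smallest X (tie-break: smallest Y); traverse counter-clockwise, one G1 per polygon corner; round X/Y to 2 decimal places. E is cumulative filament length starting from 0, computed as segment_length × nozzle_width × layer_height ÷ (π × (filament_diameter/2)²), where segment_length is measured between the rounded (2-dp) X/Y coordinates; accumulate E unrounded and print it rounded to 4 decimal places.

G0 X-7.56 Y10.91 Z10.08
G1 X-5.37 Y7.11 E0.4085
G1 X-1.57 Y4.92 E0.8169
G1 X2.25 Y4.92 E1.1727
G1 X2.25 Y1.64 E1.4781
G1 X4.42 Y-2.13 E1.8832
G1 X8.19 Y-4.30 E2.2883
G1 X12.54 Y-4.30 E2.6934
G1 X16.31 Y-2.13 E3.0985
G1 X18.48 Y1.64 E3.5036
G1 X18.48 Y5.99 E3.9087
G1 X16.31 Y9.76 E4.3138
G1 X12.54 Y11.93 E4.7189
G1 X8.82 Y11.93 E5.0654
G1 X8.82 Y15.30 E5.3792
G1 X6.62 Y19.11 E5.7889
G1 X2.82 Y21.30 E6.1974
G1 X-1.57 Y21.30 E6.6062
G1 X-5.37 Y19.11 E7.0147
G1 X-7.56 Y15.30 E7.4239
G1 X-7.56 Y10.91 E7.8328

At z = 10.08 mm: the cube does not reach this height (z outside [0, 6.5]); the r=8.5 sphere at (4, 12.5) contributes a regular 12-gon of circumradius √(8.5²−0.58²) = 8.480; the r=10 sphere at (11, 1) contributes a regular 12-gon of circumradius √(10²−5.42²) = 8.404; Taking the union: the regions partially overlap (shared area 19.99 mm²), so overlapping operands fuse into one piece — 1 connected region; the sphere at (-1.5, 3.5) is absent (|z−center|=5.580 > r=3.5); Combining (union): only that combined region is present, so the union is just that shape — 1 connected region; (rotated 15° about Z; rotation is an isometry so areas/perimeters/island counts are preserved). The outline is a single polygon with 20 vertices. Extrusion per mm of travel: 0.8 × 0.28 / (π × 0.875²) = 0.093128. Accumulating E over each segment gives final E = 7.8328.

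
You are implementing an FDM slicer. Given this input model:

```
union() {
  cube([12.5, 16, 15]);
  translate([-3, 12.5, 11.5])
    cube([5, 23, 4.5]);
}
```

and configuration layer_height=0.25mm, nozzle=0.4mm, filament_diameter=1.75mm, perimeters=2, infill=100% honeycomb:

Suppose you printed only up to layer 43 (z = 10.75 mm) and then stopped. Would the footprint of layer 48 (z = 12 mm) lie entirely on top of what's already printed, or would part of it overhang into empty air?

Compare the two slices. At z = 10.75: the cube (footprint 12.5×16) is included at this height (area 200.00 mm²); the cube at (-3, 12.5) is absent (z outside [11.5, 16]); Taking the union: only the 12.5×16 cube is present, so the union is just that shape — area = 200.00 mm². At z = 12: the cube (footprint 12.5×16) is included at this height (area 200.00 mm²); the cube at (-3, 12.5) (footprint 5×23) is included at this height (area 115.00 mm²); Combining (union): the regions partially overlap — summed areas 315.00 mm² minus the doubly-counted overlap 7.00 mm² gives 308.00 mm² — area = 308.00 mm². Checking containment: at z = 12 the cross-section extends beyond the z = 10.75 cross-section by about 108.00 mm².

part overhangs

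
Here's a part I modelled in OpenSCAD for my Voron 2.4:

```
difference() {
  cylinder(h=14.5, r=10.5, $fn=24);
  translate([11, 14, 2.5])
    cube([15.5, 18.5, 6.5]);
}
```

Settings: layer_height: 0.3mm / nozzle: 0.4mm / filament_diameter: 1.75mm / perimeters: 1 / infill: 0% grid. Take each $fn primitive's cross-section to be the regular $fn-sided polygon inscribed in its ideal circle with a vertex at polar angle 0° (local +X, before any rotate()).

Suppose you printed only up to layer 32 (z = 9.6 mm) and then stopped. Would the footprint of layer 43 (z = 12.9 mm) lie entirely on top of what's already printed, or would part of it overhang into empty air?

entirely on top

Compare the two slices. At z = 9.6: the r=10.5 cylinder contributes a regular 24-gon of circumradius 10.5 (area = (24/2)·10.500²·sin(360°/24) = 342.42 mm²); the cube at (11, 14) is not intersected at this z (z outside [2.5, 9]); After the difference (first − rest): none of the subtracted shapes is present at this height, so the r=10.5 cylinder is unchanged — area = 342.42 mm². At z = 12.9: the r=10.5 cylinder contributes a regular 24-gon of circumradius 10.5 (area = (24/2)·10.500²·sin(360°/24) = 342.42 mm²); the cube at (11, 14) is absent (z outside [2.5, 9]); Taking the first minus the rest: none of the subtracted shapes is present at this height, so the r=10.5 cylinder is unchanged — area = 342.42 mm². Checking containment: the cross-section at z = 12.9 is a subset of the cross-section at z = 9.6.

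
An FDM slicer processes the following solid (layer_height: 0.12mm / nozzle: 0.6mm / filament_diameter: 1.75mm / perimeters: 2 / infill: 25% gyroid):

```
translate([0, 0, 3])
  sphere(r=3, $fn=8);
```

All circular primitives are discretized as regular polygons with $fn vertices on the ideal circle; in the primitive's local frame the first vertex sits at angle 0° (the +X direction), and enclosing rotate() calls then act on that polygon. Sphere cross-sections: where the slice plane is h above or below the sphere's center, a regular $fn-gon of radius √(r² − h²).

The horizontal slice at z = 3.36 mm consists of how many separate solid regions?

At z = 3.36 mm: the sphere: section is a regular 8-gon, circumradius = √(r²−h²) = √(3²−0.36²) = 2.978. The result has 1 disconnected region.

1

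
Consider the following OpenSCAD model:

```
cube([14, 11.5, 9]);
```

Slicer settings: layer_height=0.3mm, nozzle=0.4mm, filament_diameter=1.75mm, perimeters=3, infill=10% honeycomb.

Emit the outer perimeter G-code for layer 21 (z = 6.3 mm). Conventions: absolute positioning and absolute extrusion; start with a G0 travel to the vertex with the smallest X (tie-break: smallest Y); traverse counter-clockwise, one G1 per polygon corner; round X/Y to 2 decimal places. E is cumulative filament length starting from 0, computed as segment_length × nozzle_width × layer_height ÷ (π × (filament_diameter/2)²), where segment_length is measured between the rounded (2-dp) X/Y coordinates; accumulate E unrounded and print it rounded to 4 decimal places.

At z = 6.3 mm: the 14×11.5 cube contributes its full rectangle. The outline is a single polygon with 4 vertices. Extrusion per mm of travel: 0.4 × 0.3 / (π × 0.875²) = 0.049890. Accumulating E over each segment gives final E = 2.5444.

G0 X0.00 Y0.00 Z6.30
G1 X14.00 Y0.00 E0.6985
G1 X14.00 Y11.50 E1.2722
G1 X0.00 Y11.50 E1.9707
G1 X0.00 Y0.00 E2.5444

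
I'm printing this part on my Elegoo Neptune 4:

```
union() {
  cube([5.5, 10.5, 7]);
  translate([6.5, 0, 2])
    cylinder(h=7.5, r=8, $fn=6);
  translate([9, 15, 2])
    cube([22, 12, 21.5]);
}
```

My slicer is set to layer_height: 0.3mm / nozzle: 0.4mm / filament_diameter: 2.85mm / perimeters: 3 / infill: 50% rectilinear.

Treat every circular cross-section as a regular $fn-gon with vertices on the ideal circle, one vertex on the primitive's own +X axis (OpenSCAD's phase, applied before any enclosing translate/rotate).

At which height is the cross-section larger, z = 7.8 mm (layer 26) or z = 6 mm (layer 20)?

layer 20 (z = 6 mm)

Layer 26 (z = 7.8): the cube is absent (z outside [0, 7]); the r=8 cylinder at (6.5, 0) contributes a regular 6-gon of circumradius 8 (area = (6/2)·8.000²·sin(360°/6) = 166.28 mm²); the 22×12 cube at (9, 15) contributes its full rectangle (area 264.00 mm²); Taking the union: the 2 present regions are separate (no shared area or edge), so areas and boundary lengths simply add and each stays a separate island — area = 430.28 mm². So its area = 430.28 mm². Layer 20 (z = 6): the 5.5×10.5 cube contributes its full rectangle (area 57.75 mm²); the r=8 cylinder at (6.5, 0) gives a regular 6-gon of circumradius 8 (constant along its height) (area = (6/2)·8.000²·sin(360°/6) = 166.28 mm²); the cube at (9, 15) (footprint 22×12) is included at this height (area 264.00 mm²); Taking the union: the regions partially overlap — summed areas 488.03 mm² minus the doubly-counted overlap 32.69 mm² gives 455.33 mm² — area = 455.33 mm². So its area = 455.33 mm². Layer 20 is larger (455.33 vs 430.28 mm²).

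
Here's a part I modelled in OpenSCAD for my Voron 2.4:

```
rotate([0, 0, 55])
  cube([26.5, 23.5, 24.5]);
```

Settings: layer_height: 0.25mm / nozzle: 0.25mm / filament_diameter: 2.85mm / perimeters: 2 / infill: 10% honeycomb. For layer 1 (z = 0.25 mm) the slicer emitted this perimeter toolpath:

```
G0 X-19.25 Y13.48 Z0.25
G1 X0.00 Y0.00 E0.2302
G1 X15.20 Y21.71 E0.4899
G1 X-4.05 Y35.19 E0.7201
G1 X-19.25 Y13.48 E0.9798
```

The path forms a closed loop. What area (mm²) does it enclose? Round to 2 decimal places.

622.81 mm²

Apply the shoelace formula to the sequence of (X, Y) vertices; enclosed area = 622.81 mm².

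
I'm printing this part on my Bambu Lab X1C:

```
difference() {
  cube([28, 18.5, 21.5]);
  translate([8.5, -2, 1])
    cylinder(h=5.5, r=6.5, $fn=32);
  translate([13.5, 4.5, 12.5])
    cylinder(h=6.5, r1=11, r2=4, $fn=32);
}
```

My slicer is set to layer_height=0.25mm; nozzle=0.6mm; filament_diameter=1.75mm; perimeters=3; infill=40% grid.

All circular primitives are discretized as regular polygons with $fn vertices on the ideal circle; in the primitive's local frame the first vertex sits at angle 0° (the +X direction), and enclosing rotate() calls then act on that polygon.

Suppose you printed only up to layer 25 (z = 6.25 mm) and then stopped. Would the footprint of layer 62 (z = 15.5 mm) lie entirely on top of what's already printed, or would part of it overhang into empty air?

part overhangs

Compare the two slices. At z = 6.25: the cube (footprint 28×18.5) is included at this height (area 518.00 mm²); the cylinder at (8.5, -2): section is a regular 32-gon, circumradius r=6.5 (area = (32/2)·6.500²·sin(360°/32) = 131.88 mm²); the cone at (13.5, 4.5) does not reach this height (z outside [12.5, 19]); Taking the first minus the rest: starting from the 28×18.5 cube (518.00 mm²), the r=6.5 cylinder at (8.5, -2) partially overlaps it — only the 40.44 mm² overlap (of its 131.88 mm²) is removed, clipping the outline — area = 477.56 mm². At z = 15.5: the cube (footprint 28×18.5) is included at this height (area 518.00 mm²); the cylinder at (8.5, -2) is absent (z outside [1, 6.5]); the cone at (13.5, 4.5) contributes a regular 32-gon of circumradius 7.769 (interpolated between r1=11 and r2=4 at t=0.462) (area = (32/2)·7.769²·sin(360°/32) = 188.41 mm²); After the difference (first − rest): starting from the 28×18.5 cube (518.00 mm²), the cone at (13.5, 4.5) partially overlaps it — only the 159.76 mm² overlap (of its 188.41 mm²) is removed, clipping the outline — area = 358.24 mm². Checking containment: at z = 15.5 the cross-section extends beyond the z = 6.25 cross-section by about 10.54 mm².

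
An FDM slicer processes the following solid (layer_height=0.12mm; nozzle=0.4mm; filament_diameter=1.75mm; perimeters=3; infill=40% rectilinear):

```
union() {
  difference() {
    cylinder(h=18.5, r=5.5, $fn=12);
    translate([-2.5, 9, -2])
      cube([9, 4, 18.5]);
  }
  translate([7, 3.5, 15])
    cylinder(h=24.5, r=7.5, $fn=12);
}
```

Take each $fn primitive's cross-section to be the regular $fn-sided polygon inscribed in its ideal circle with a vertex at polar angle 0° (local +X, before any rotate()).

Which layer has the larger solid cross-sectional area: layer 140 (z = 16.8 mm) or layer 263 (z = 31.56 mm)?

Layer 140 (z = 16.8): the r=5.5 cylinder contributes a regular 12-gon of circumradius 5.5 (area = (12/2)·5.500²·sin(360°/12) = 90.75 mm²); the cube at (-2.5, 9) is not intersected at this z (z outside [-2, 16.5]); Taking the first minus the rest: none of the subtracted shapes is present at this height, so the r=5.5 cylinder is unchanged — area = 90.75 mm²; the r=7.5 cylinder at (7, 3.5) gives a regular 12-gon of circumradius 7.5 (constant along its height) (area = (12/2)·7.500²·sin(360°/12) = 168.75 mm²); Taking the union: the regions partially overlap — summed areas 259.50 mm² minus the doubly-counted overlap 33.41 mm² gives 226.09 mm² — area = 226.09 mm². So its area = 226.09 mm². Layer 263 (z = 31.56): the cylinder is absent (z outside [0, 18.5]); the cube at (-2.5, 9) is absent (z outside [-2, 16.5]); Taking the first minus the rest: the first operand is absent here, so nothing remains; the cylinder at (7, 3.5): section is a regular 12-gon, circumradius r=7.5 (area = (12/2)·7.500²·sin(360°/12) = 168.75 mm²); Combining (union): only the r=7.5 cylinder at (7, 3.5) is present, so the union is just that shape — area = 168.75 mm². So its area = 168.75 mm². Layer 140 is larger (226.09 vs 168.75 mm²).

layer 140 (z = 16.8 mm)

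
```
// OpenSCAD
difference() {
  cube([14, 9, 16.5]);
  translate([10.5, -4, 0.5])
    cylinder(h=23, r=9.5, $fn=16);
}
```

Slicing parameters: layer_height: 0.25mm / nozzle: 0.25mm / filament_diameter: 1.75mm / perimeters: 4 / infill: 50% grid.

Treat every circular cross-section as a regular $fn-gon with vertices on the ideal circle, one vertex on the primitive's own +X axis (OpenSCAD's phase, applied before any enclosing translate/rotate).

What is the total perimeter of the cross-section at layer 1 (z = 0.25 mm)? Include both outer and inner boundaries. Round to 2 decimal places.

46.00 mm

At z = 0.25 mm: the cube is present — its section is the full 14×9 rectangle (perimeter 46.00 mm); the cylinder at (10.5, -4) is absent (z outside [0.5, 23.5]); Taking the first minus the rest: none of the subtracted shapes is present at this height, so the 14×9 cube is unchanged — boundary = 46.00 mm. Overall, the cross-section is a single solid region. Total boundary length (outer) = 46.00 mm.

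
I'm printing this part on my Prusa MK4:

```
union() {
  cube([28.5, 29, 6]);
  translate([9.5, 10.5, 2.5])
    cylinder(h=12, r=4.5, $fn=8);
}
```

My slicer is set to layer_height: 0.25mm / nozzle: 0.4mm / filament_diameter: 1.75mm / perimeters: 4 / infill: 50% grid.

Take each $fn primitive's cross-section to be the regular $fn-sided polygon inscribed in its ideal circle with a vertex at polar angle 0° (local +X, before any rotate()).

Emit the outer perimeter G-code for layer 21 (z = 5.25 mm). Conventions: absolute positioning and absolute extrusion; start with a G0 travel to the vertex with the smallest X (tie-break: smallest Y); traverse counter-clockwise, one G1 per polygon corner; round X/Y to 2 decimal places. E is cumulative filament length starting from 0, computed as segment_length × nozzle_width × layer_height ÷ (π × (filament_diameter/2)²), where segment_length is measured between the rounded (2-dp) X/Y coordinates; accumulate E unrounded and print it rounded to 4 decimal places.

G0 X0.00 Y0.00 Z5.25
G1 X28.50 Y0.00 E1.1849
G1 X28.50 Y29.00 E2.3906
G1 X0.00 Y29.00 E3.5755
G1 X0.00 Y0.00 E4.7811

At z = 5.25 mm: the 28.5×29 cube contributes its full rectangle; the cylinder at (9.5, 10.5): section is a regular 8-gon, circumradius r=4.5; Taking the union: the r=4.5 cylinder at (9.5, 10.5) lies entirely inside the 28.5×29 cube, so the union is just the 28.5×29 cube — 1 connected region. The outline is a single polygon with 4 vertices. Extrusion per mm of travel: 0.4 × 0.25 / (π × 0.875²) = 0.041575. Accumulating E over each segment gives final E = 4.7811.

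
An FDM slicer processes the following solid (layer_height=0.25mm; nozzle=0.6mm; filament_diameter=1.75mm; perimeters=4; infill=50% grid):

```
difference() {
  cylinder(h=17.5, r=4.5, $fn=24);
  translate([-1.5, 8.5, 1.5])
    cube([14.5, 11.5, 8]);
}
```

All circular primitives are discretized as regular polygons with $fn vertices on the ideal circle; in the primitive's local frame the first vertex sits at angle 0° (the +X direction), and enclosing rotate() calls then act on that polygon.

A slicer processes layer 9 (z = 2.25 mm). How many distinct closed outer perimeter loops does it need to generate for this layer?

1

At z = 2.25 mm: the r=4.5 cylinder contributes a regular 24-gon of circumradius 4.5; the cube at (-1.5, 8.5) is present — its section is the full 14.5×11.5 rectangle; Taking the first minus the rest: starting from the r=4.5 cylinder, the 14.5×11.5 cube at (-1.5, 8.5) misses the remaining region (no effect) — 1 connected region. The result has 1 disconnected region.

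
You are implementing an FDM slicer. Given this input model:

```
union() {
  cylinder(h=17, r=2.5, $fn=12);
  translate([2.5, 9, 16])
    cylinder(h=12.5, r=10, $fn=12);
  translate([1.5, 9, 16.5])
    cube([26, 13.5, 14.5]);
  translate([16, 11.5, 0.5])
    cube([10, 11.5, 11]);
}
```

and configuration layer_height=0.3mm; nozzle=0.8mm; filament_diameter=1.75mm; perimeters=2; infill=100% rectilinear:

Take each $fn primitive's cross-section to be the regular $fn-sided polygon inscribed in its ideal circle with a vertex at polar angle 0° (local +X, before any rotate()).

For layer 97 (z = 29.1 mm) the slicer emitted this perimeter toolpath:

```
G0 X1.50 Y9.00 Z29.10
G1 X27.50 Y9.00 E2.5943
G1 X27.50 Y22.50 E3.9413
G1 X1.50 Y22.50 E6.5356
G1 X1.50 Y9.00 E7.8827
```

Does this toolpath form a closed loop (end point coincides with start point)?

Start point (G0): (1.50, 9.00). End point (last G1): the path returns to the start — closed.

yes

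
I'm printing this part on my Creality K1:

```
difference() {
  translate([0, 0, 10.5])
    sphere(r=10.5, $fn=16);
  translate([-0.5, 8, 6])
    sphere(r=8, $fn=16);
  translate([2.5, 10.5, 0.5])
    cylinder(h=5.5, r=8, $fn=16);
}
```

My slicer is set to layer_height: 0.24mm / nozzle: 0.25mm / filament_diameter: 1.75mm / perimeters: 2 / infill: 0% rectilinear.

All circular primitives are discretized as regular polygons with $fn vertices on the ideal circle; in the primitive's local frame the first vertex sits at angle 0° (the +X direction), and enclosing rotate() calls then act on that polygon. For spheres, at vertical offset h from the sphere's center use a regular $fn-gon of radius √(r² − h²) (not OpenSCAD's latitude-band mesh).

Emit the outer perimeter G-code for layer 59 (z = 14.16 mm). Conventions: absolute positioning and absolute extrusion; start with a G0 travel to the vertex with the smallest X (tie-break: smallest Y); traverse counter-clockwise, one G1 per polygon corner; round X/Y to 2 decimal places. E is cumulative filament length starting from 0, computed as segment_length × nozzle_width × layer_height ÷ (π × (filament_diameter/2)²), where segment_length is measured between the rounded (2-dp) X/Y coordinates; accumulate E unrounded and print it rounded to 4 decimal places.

G0 X-9.84 Y0.00 Z14.16
G1 X-9.09 Y-3.77 E0.0959
G1 X-6.96 Y-6.96 E0.1916
G1 X-3.77 Y-9.09 E0.2873
G1 X0.00 Y-9.84 E0.3831
G1 X3.77 Y-9.09 E0.4790
G1 X6.96 Y-6.96 E0.5747
G1 X9.09 Y-3.77 E0.6704
G1 X9.84 Y0.00 E0.7663
G1 X9.09 Y3.77 E0.8622
G1 X6.96 Y6.96 E0.9578
G1 X3.77 Y9.09 E1.0535
G1 X0.00 Y9.84 E1.1494
G1 X-3.77 Y9.09 E1.2453
G1 X-6.96 Y6.96 E1.3410
G1 X-9.09 Y3.77 E1.4367
G1 X-9.84 Y0.00 E1.5326

At z = 14.16 mm: the r=10.5 sphere slices to a regular 16-gon of circumradius 9.841 (√(r²−h²) with h=3.66 from center); the sphere at (-0.5, 8) is not intersected at this z (|z−center|=8.160 > r=8); the cylinder at (2.5, 10.5) does not reach this height (z outside [0.5, 6]); After the difference (first − rest): none of the subtracted shapes is present at this height, so the r=10.5 sphere is unchanged — 1 connected region. The outline is a single polygon with 16 vertices. Extrusion per mm of travel: 0.25 × 0.24 / (π × 0.875²) = 0.024945. Accumulating E over each segment gives final E = 1.5326.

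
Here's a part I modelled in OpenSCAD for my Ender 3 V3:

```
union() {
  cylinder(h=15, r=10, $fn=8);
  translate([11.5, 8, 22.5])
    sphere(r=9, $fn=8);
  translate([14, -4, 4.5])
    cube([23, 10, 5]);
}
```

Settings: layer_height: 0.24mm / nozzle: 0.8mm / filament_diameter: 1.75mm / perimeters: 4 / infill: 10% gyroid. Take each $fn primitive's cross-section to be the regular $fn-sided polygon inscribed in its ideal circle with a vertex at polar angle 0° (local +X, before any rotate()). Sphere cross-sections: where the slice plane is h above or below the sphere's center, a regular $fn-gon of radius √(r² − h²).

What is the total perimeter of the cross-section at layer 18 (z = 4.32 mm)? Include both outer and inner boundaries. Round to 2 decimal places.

61.23 mm

At z = 4.32 mm: the cylinder: section is a regular 8-gon, circumradius r=10 (perimeter = 2·8·10.000·sin(180°/8) = 61.23 mm); the sphere at (11.5, 8) is absent (|z−center|=18.180 > r=9); the cube at (14, -4) does not reach this height (z outside [4.5, 9.5]); Combining (union): only the r=10 cylinder is present, so the union is just that shape — boundary = 61.23 mm. Overall, the cross-section is a single solid region. Total boundary length (outer) = 61.23 mm.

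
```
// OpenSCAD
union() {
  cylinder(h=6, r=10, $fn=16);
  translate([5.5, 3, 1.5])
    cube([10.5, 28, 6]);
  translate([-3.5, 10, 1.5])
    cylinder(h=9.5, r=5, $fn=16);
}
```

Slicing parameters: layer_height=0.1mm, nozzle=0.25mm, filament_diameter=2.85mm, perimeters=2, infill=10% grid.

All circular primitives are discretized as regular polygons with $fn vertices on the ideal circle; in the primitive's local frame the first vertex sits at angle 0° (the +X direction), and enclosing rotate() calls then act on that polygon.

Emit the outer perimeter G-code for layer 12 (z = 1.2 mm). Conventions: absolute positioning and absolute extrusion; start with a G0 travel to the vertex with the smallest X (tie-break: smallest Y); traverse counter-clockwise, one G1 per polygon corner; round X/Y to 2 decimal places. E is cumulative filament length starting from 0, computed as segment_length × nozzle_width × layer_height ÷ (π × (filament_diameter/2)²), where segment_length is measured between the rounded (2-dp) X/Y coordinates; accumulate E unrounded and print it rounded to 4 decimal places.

G0 X-10.00 Y0.00 Z1.20
G1 X-9.24 Y-3.83 E0.0153
G1 X-7.07 Y-7.07 E0.0306
G1 X-3.83 Y-9.24 E0.0459
G1 X0.00 Y-10.00 E0.0612
G1 X3.83 Y-9.24 E0.0765
G1 X7.07 Y-7.07 E0.0918
G1 X9.24 Y-3.83 E0.1070
G1 X10.00 Y0.00 E0.1223
G1 X9.24 Y3.83 E0.1376
G1 X7.07 Y7.07 E0.1529
G1 X3.83 Y9.24 E0.1682
G1 X0.00 Y10.00 E0.1835
G1 X-3.83 Y9.24 E0.1988
G1 X-7.07 Y7.07 E0.2141
G1 X-9.24 Y3.83 E0.2294
G1 X-10.00 Y0.00 E0.2447

At z = 1.2 mm: the r=10 cylinder gives a regular 16-gon of circumradius 10 (constant along its height); the cube at (5.5, 3) is absent (z outside [1.5, 7.5]); the cylinder at (-3.5, 10) is not intersected at this z (z outside [1.5, 11]); Taking the union: only the r=10 cylinder is present, so the union is just that shape — 1 connected region. The outline is a single polygon with 16 vertices. Extrusion per mm of travel: 0.25 × 0.1 / (π × 1.425²) = 0.003919. Accumulating E over each segment gives final E = 0.2447.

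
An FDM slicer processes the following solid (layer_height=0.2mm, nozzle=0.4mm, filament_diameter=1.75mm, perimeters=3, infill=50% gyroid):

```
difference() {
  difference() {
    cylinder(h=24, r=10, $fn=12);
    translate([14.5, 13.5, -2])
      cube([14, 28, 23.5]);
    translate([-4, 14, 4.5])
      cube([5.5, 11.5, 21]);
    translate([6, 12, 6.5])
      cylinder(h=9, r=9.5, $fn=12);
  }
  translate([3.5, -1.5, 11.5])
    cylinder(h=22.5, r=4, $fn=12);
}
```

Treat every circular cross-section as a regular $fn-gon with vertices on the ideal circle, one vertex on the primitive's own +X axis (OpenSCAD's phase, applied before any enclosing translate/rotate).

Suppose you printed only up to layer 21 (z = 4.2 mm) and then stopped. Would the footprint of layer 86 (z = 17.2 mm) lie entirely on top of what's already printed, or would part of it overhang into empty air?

entirely on top

Compare the two slices. At z = 4.2: the cylinder: section is a regular 12-gon, circumradius r=10 (area = (12/2)·10.000²·sin(360°/12) = 300.00 mm²); the cube at (14.5, 13.5) is present — its section is the full 14×28 rectangle (area 392.00 mm²); the cube at (-4, 14) is not intersected at this z (z outside [4.5, 25.5]); the cylinder at (6, 12) is absent (z outside [6.5, 15.5]); After the difference (first − rest): starting from the r=10 cylinder (300.00 mm²), the 14×28 cube at (14.5, 13.5) misses the remaining region (no effect) — area = 300.00 mm²; the cylinder at (3.5, -1.5) does not reach this height (z outside [11.5, 34]); Subtracting the remaining from the first: none of the subtracted shapes is present at this height, so the result so far is unchanged — area = 300.00 mm². At z = 17.2: the r=10 cylinder gives a regular 12-gon of circumradius 10 (constant along its height) (area = (12/2)·10.000²·sin(360°/12) = 300.00 mm²); the 14×28 cube at (14.5, 13.5) contributes its full rectangle (area 392.00 mm²); the 5.5×11.5 cube at (-4, 14) contributes its full rectangle (area 63.25 mm²); the cylinder at (6, 12) is not intersected at this z (z outside [6.5, 15.5]); Subtracting the remaining from the first: starting from the r=10 cylinder (300.00 mm²), the 14×28 cube at (14.5, 13.5) misses the remaining region (no effect); the 5.5×11.5 cube at (-4, 14) misses the remaining region (no effect) — area = 300.00 mm²; the cylinder at (3.5, -1.5): section is a regular 12-gon, circumradius r=4 (area = (12/2)·4.000²·sin(360°/12) = 48.00 mm²); Taking the first minus the rest: starting from the result so far (300.00 mm²), the r=4 cylinder at (3.5, -1.5) lies wholly inside it (removes its full 48.00 mm² and its 24.85 mm outline becomes a hole wall) — area = 252.00 mm². Checking containment: the cross-section at z = 17.2 is a subset of the cross-section at z = 4.2.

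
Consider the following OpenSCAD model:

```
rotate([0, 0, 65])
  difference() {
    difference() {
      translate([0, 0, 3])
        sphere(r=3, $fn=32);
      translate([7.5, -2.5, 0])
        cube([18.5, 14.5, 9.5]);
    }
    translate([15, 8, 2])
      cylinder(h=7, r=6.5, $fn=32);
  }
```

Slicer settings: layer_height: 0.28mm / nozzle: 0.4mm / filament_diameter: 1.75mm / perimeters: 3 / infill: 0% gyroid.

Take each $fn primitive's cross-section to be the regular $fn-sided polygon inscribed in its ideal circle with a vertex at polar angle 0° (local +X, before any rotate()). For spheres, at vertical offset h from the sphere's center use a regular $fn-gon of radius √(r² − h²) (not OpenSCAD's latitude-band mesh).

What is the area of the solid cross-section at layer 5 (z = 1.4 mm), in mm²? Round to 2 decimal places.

20.10 mm²

At z = 1.4 mm: the r=3 sphere contributes a regular 32-gon of circumradius √(3²−1.6²) = 2.538 (area = (32/2)·2.538²·sin(360°/32) = 20.10 mm²); the cube at (7.5, -2.5) (footprint 18.5×14.5) is included at this height (area 268.25 mm²); After the difference (first − rest): starting from the r=3 sphere (20.10 mm²), the 18.5×14.5 cube at (7.5, -2.5) misses the remaining region (no effect) — area = 20.10 mm²; the cylinder at (15, 8) is not intersected at this z (z outside [2, 9]); Taking the first minus the rest: none of the subtracted shapes is present at this height, so the result so far is unchanged — area = 20.10 mm²; (rotated 65° about Z; rotation is an isometry so areas/perimeters/island counts are preserved). Overall, the cross-section is a single solid region. Net area = 20.10 mm².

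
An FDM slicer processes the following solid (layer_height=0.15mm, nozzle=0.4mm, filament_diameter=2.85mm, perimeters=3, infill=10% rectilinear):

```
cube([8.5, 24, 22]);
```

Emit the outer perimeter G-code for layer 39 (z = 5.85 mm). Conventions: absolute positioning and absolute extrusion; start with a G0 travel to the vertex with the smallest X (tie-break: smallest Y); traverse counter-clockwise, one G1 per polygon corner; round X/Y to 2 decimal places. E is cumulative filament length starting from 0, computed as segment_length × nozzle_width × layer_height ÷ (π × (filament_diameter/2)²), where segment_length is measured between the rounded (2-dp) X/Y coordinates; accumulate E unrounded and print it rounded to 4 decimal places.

At z = 5.85 mm: the 8.5×24 cube contributes its full rectangle. The outline is a single polygon with 4 vertices. Extrusion per mm of travel: 0.4 × 0.15 / (π × 1.425²) = 0.009405. Accumulating E over each segment gives final E = 0.6113.

G0 X0.00 Y0.00 Z5.85
G1 X8.50 Y0.00 E0.0799
G1 X8.50 Y24.00 E0.3057
G1 X0.00 Y24.00 E0.3856
G1 X0.00 Y0.00 E0.6113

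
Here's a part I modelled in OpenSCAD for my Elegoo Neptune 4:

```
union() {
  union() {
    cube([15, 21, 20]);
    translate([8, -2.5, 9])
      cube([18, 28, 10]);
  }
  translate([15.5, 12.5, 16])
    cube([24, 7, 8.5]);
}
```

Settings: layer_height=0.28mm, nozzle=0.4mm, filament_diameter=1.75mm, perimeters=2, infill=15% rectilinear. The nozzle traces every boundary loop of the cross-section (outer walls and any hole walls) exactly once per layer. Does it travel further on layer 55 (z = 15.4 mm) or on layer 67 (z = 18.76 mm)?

layer 67 (z = 18.76 mm)

Layer 55 (z = 15.4): the cube (footprint 15×21) is included at this height (perimeter 72.00 mm); the cube at (8, -2.5) is present — its section is the full 18×28 rectangle (perimeter 92.00 mm); Merging all regions: the regions partially overlap (shared area 147.00 mm²), so the edge portions inside another operand are dropped and the merged outline is re-measured after clipping — boundary = 108.00 mm; the cube at (15.5, 12.5) is absent (z outside [16, 24.5]); Merging all regions: only that combined region is present, so the union is just that shape — boundary = 108.00 mm. So its perimeter = 108.00 mm. Layer 67 (z = 18.76): the cube is present — its section is the full 15×21 rectangle (perimeter 72.00 mm); the 18×28 cube at (8, -2.5) contributes its full rectangle (perimeter 92.00 mm); Combining (union): the regions partially overlap (shared area 147.00 mm²), so the edge portions inside another operand are dropped and the merged outline is re-measured after clipping — boundary = 108.00 mm; the cube at (15.5, 12.5) is present — its section is the full 24×7 rectangle (perimeter 62.00 mm); Combining (union): the regions partially overlap (shared area 73.50 mm²), so the edge portions inside another operand are dropped and the merged outline is re-measured after clipping — boundary = 135.00 mm. So its perimeter = 135.00 mm. Layer 67 is larger (135.00 vs 108.00 mm).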